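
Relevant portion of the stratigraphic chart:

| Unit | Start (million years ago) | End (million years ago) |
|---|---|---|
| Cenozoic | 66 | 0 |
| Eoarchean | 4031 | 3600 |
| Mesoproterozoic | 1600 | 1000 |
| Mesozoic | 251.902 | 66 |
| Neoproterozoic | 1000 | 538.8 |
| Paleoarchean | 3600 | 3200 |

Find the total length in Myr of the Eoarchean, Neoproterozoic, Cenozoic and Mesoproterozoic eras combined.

Duration is start − end for each: (4031 − 3600) + (1000 − 538.8) + (66 − 0) + (1600 − 1000).
That is 431 + 461.2 + 66 + 600, which totals 1558.2 million years.

1558.2 million years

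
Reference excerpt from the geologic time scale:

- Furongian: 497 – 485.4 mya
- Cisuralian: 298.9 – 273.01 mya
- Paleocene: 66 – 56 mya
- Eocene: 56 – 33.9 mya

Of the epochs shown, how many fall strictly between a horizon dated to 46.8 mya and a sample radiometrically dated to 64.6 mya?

0

Checking each listed span, none has both start < 64.6 Ma and end > 46.8 Ma — every epoch straddles one of the two dates or lies outside them — so the count is 0.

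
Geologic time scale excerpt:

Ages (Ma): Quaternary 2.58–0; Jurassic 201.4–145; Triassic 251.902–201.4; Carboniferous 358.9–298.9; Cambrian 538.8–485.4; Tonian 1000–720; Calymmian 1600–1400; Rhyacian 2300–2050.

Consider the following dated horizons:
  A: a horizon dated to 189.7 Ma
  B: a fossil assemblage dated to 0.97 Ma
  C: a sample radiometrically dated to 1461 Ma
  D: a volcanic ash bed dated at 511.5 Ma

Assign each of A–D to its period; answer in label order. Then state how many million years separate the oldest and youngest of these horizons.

A: 189.7 Ma lies in 201.4–145 Ma, so Jurassic.
B: 0.97 Ma lies in 2.58–0 Ma, so Quaternary.
C: 1461 Ma lies in 1600–1400 Ma, so Calymmian.
D: 511.5 Ma lies in 538.8–485.4 Ma, so Cambrian.
Oldest = 1461 Ma, youngest = 0.97 Ma → span 1460.03 Myr.

A — Jurassic; B — Quaternary; C — Calymmian; D — Cambrian; span 1460.03 million years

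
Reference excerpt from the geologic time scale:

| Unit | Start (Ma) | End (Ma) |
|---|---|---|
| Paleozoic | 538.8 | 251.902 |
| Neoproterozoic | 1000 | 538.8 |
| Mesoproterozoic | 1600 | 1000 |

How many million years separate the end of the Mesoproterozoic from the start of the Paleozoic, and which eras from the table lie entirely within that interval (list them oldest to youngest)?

461.2 million years; Neoproterozoic

The Mesoproterozoic closes at 1000 Ma and the Paleozoic opens at 538.8 Ma, so the interval is 1000 − 538.8 = 461.2 Myr.
An era fits inside if it starts at or after 1000 Ma and ends at or before 538.8 Ma; oldest first that gives Neoproterozoic.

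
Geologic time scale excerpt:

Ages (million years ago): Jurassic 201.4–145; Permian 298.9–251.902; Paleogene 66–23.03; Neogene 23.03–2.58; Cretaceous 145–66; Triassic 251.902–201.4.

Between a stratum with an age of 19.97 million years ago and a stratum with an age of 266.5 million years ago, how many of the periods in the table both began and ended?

266.5 Ma sits inside the Permian (298.9–251.902) and 19.97 Ma inside the Neogene (23.03–2.58); neither of those is wholly between the two dates.
The listed periods lying completely between them are Triassic, Jurassic, Cretaceous, Paleogene — 4 in all.

4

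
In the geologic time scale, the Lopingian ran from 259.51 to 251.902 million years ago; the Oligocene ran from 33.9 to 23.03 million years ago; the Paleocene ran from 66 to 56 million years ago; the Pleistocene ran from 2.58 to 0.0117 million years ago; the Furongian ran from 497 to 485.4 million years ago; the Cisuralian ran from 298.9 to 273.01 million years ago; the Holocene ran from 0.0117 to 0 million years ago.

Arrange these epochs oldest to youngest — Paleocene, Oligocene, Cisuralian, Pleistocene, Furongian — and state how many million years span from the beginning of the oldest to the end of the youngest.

Furongian → Cisuralian → Paleocene → Oligocene → Pleistocene; total span 496.9883 Myr

Start ages (Ma): Furongian 497, Cisuralian 298.9, Paleocene 66, Oligocene 33.9, Pleistocene 2.58.
Ordered oldest to youngest: Furongian, Cisuralian, Paleocene, Oligocene, Pleistocene.
Span = 497 − 0.0117 = 496.9883 Myr.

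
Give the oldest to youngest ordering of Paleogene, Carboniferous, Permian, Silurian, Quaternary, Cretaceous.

Silurian, then Carboniferous, then Permian, then Cretaceous, then Paleogene, then Quaternary

Group by era (each group listed oldest first) — Paleozoic: Silurian, Carboniferous, Permian; Mesozoic: Cretaceous; Cenozoic: Paleogene, Quaternary. The eras run Paleozoic → Mesozoic → Cenozoic. Concatenating the groups in that era order gives oldest to youngest directly.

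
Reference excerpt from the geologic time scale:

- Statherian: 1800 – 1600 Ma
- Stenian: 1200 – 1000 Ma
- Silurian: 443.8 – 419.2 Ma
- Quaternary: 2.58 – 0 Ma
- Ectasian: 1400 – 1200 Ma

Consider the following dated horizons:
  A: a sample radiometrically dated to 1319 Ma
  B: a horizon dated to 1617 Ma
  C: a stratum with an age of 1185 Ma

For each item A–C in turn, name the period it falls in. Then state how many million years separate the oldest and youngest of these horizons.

A — Ectasian; B — Statherian; C — Stenian; span 432 million years

Match each age against the start–end ranges in the excerpt: A = 1319 Ma → Ectasian (1400–1200); B = 1617 Ma → Statherian (1800–1600); C = 1185 Ma → Stenian (1200–1000).
The largest age is 1617 Ma and the smallest is 1185 Ma; their difference is 432 Myr.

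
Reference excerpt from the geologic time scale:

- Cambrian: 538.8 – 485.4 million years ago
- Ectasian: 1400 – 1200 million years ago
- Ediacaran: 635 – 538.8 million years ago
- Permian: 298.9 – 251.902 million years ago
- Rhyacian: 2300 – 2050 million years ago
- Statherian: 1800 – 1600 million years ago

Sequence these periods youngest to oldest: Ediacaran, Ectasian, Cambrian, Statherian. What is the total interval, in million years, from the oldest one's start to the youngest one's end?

Cambrian → Ediacaran → Ectasian → Statherian; total span 1314.6 Myr

From the excerpt: Ediacaran 635–538.8; Ectasian 1400–1200; Cambrian 538.8–485.4; Statherian 1800–1600 (Ma).
Larger Ma is earlier, so the oldest is Statherian and the youngest is Cambrian; youngest to oldest: Cambrian, Ediacaran, Ectasian, Statherian.
Oldest start 1800 minus youngest end 485.4 gives 1314.6 Myr overall.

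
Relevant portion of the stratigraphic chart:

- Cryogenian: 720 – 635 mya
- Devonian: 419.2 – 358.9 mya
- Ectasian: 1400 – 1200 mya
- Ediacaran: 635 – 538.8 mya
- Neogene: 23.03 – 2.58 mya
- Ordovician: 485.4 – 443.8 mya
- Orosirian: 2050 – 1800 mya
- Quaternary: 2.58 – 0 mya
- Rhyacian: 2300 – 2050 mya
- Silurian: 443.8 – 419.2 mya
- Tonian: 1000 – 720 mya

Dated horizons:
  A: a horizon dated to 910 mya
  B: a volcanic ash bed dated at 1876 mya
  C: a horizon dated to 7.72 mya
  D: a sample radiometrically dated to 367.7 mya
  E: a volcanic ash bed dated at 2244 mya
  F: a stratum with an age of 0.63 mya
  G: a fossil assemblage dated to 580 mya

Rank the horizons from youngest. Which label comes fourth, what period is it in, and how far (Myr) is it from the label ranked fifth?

Sorted youngest-first by Ma: F (0.63), C (7.72), D (367.7), G (580), A (910), B (1876), E (2244).
The fourth youngest is G at 580 Ma, which lies in 635–538.8 Ma: the Ediacaran.
The fifth youngest is A at 910 Ma; separation = |580 − 910| = 330 Myr.

G, in the Ediacaran; 330 million years to A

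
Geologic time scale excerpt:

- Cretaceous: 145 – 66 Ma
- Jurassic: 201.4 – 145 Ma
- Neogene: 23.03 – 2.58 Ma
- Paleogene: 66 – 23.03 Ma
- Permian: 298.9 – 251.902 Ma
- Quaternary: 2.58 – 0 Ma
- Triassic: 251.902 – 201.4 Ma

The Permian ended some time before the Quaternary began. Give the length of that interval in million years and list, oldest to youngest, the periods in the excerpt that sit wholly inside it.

249.322 million years; Triassic, Jurassic, Cretaceous, Paleogene, Neogene

The Permian closes at 251.902 Ma and the Quaternary opens at 2.58 Ma, so the interval is 251.902 − 2.58 = 249.322 Myr.
A period fits inside if it starts at or after 251.902 Ma and ends at or before 2.58 Ma; oldest first that gives Triassic, Jurassic, Cretaceous, Paleogene, Neogene.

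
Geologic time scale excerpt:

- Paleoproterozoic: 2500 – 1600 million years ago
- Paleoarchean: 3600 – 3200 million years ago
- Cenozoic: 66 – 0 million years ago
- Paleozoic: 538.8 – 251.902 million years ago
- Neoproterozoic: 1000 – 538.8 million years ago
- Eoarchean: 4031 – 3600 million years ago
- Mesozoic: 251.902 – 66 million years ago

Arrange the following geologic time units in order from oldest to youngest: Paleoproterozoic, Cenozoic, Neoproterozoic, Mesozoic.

The oldest of these is Paleoproterozoic (starts 2500 Ma) and the youngest is Cenozoic (ends 0 Ma).
In between, by decreasing start age: Neoproterozoic (1000), Mesozoic (251.902).

Paleoproterozoic, then Neoproterozoic, then Mesozoic, then Cenozoic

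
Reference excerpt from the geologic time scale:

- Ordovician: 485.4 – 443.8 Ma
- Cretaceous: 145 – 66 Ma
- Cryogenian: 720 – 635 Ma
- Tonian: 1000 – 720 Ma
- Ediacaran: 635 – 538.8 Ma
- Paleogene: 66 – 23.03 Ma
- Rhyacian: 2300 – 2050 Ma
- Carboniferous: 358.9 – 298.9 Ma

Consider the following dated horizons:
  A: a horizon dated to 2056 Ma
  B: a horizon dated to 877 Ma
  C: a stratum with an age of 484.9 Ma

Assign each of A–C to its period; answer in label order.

A — Rhyacian; B — Tonian; C — Ordovician

A: 2056 Ma lies in 2300–2050 Ma, so Rhyacian.
B: 877 Ma lies in 1000–720 Ma, so Tonian.
C: 484.9 Ma lies in 485.4–443.8 Ma, so Ordovician.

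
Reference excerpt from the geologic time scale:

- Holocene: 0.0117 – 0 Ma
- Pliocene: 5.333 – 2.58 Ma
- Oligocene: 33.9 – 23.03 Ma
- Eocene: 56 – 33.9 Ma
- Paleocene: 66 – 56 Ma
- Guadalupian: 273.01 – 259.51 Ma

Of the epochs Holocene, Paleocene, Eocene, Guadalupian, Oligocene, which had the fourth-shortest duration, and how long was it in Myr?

Guadalupian, 13.5 million years

Start − end for each: Holocene 0.0117 − 0 = 0.0117; Paleocene 66 − 56 = 10; Eocene 56 − 33.9 = 22.1; Guadalupian 273.01 − 259.51 = 13.5; Oligocene 33.9 − 23.03 = 10.87.
Ranking these from shortest: Holocene < Paleocene < Oligocene < Guadalupian < Eocene.
Position 4 in that ranking is Guadalupian, which lasted 13.5 Myr.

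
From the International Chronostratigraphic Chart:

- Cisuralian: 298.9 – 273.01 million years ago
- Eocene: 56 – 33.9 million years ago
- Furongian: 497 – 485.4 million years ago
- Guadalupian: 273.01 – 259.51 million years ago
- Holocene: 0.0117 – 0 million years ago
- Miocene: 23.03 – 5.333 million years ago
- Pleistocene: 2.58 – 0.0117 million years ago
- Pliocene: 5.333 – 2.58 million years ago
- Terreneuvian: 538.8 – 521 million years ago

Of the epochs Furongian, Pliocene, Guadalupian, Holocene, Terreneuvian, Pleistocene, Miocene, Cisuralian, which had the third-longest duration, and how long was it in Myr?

Miocene, 17.697 million years

Durations: Furongian 11.6; Pliocene 2.753; Guadalupian 13.5; Holocene 0.0117; Terreneuvian 17.8; Pleistocene 2.5683; Miocene 17.697; Cisuralian 25.89 Myr.
Sorted longest-first: Cisuralian (25.89), Terreneuvian (17.8), Miocene (17.697), Guadalupian (13.5), Furongian (11.6), Pliocene (2.753), Pleistocene (2.5683), Holocene (0.0117).
The third longest is Miocene at 17.697 Myr.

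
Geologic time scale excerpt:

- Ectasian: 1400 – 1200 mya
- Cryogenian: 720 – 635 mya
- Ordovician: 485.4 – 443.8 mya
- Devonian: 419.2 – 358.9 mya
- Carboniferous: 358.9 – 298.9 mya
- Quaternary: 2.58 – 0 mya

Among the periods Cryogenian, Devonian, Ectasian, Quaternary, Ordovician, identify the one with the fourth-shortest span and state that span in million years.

Start − end for each: Cryogenian 720 − 635 = 85; Devonian 419.2 − 358.9 = 60.3; Ectasian 1400 − 1200 = 200; Quaternary 2.58 − 0 = 2.58; Ordovician 485.4 − 443.8 = 41.6.
Ranking these from shortest: Quaternary < Ordovician < Devonian < Cryogenian < Ectasian.
Position 4 in that ranking is Cryogenian, which lasted 85 Myr.

Cryogenian, 85 million years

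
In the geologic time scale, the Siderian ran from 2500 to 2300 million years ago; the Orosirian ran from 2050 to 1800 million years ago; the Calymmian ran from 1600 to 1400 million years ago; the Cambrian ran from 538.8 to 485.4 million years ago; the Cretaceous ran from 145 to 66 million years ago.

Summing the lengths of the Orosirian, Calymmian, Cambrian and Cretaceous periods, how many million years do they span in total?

582.4 million years

Duration is start − end for each: (2050 − 1800) + (1600 − 1400) + (538.8 − 485.4) + (145 − 66).
That is 250 + 200 + 53.4 + 79, which totals 582.4 million years.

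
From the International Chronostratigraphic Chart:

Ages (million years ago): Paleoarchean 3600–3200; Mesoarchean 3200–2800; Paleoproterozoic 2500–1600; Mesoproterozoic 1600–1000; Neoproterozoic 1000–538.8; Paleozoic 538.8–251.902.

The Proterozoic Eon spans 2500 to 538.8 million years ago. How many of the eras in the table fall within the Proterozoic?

3

Eras inside 2500–538.8 Ma: Paleoproterozoic, Mesoproterozoic, Neoproterozoic — 3 in total.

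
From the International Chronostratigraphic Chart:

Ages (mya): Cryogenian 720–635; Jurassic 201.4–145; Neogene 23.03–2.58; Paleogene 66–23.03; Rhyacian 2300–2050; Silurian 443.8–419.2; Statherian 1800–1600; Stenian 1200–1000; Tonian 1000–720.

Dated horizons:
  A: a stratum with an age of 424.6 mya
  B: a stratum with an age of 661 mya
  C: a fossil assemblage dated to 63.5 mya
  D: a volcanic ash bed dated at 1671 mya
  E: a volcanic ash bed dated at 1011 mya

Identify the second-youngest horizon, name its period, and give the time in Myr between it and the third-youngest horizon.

A, in the Silurian; 236.4 million years to B

Smaller Ma means younger, so youngest first: C 63.5 < A 424.6 < B 661 < E 1011 < D 1671.
Counting 2 along gives A (424.6 Ma); the excerpt puts that inside the Silurian, 443.8–419.2 Ma.
Next in line is B (661 Ma), and 661 − 424.6 = 236.4 Myr.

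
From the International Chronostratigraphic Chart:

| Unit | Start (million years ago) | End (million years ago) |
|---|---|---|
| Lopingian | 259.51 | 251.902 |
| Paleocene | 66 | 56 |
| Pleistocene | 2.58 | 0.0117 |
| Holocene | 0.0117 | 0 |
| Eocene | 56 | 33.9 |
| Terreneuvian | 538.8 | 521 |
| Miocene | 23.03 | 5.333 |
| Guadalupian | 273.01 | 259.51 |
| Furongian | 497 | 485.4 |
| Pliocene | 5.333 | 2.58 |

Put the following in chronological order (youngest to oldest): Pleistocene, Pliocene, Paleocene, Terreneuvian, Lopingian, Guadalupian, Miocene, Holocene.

Read off each span (Ma): Pleistocene 2.58–0.0117; Pliocene 5.333–2.58; Paleocene 66–56; Terreneuvian 538.8–521; Lopingian 259.51–251.902; Guadalupian 273.01–259.51; Miocene 23.03–5.333; Holocene 0.0117–0.
Larger Ma is older, so oldest→youngest is Terreneuvian, Guadalupian, Lopingian, Paleocene, Miocene, Pliocene, Pleistocene, Holocene; reverse it for youngest→oldest.

Holocene → Pleistocene → Pliocene → Miocene → Paleocene → Lopingian → Guadalupian → Terreneuvian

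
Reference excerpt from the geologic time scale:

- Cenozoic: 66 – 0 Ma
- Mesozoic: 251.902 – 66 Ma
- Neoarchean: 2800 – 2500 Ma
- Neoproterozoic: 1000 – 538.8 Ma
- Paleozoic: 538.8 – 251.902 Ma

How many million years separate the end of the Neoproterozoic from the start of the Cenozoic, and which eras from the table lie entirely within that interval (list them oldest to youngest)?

472.8 million years; Paleozoic, Mesozoic

End of Neoproterozoic = 538.8 Ma; start of Cenozoic = 66 Ma.
Gap = 538.8 − 66 = 472.8 Myr.
Eras wholly inside 538.8–66 Ma: Paleozoic (538.8–251.902), Mesozoic (251.902–66).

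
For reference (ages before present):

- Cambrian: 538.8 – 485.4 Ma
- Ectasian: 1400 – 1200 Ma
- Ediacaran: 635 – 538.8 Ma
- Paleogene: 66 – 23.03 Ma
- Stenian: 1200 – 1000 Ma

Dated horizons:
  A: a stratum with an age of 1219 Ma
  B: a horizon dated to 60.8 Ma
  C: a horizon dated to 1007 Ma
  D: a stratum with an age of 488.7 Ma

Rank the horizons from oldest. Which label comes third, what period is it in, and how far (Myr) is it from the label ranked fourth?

D, in the Cambrian; 427.9 million years to B

Larger Ma means older, so oldest first: A 1219 > C 1007 > D 488.7 > B 60.8.
Counting 3 along gives D (488.7 Ma); the excerpt puts that inside the Cambrian, 538.8–485.4 Ma.
Next in line is B (60.8 Ma), and 488.7 − 60.8 = 427.9 Myr.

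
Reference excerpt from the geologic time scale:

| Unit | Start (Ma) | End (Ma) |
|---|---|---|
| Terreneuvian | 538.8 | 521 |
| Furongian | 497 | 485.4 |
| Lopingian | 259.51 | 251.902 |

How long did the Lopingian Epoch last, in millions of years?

7.608 million years

259.51 − 251.902 = 7.608 million years.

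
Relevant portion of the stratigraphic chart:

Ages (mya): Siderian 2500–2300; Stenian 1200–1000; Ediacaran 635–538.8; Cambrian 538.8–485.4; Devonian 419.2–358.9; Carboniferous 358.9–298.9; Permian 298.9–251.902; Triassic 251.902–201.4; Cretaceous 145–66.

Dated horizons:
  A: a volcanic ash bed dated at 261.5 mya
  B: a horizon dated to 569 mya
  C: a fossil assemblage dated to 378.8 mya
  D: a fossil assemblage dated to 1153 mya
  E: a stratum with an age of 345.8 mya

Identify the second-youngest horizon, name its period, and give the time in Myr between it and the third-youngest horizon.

E, in the Carboniferous; 33 million years to C

Smaller Ma means younger, so youngest first: A 261.5 < E 345.8 < C 378.8 < B 569 < D 1153.
Counting 2 along gives E (345.8 Ma); the excerpt puts that inside the Carboniferous, 358.9–298.9 Ma.
Next in line is C (378.8 Ma), and 378.8 − 345.8 = 33 Myr.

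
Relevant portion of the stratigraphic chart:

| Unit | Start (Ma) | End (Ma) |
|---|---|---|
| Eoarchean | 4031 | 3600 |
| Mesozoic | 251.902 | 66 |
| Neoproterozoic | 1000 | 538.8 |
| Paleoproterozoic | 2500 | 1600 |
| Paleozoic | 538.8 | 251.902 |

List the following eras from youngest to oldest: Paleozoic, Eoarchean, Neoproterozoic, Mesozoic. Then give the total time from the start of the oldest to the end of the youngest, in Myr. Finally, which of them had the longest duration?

Mesozoic → Paleozoic → Neoproterozoic → Eoarchean; total span 3965 Myr; longest is Neoproterozoic

From the excerpt: Paleozoic 538.8–251.902; Eoarchean 4031–3600; Neoproterozoic 1000–538.8; Mesozoic 251.902–66 (Ma).
Larger Ma is earlier, so the oldest is Eoarchean and the youngest is Mesozoic; youngest to oldest: Mesozoic, Paleozoic, Neoproterozoic, Eoarchean.
Oldest start 4031 minus youngest end 66 gives 3965 Myr overall.
Individual lengths (start − end): Eoarchean 431; Neoproterozoic 461.2; Paleozoic 286.898; Mesozoic 185.902. The largest is Neoproterozoic at 461.2 Myr.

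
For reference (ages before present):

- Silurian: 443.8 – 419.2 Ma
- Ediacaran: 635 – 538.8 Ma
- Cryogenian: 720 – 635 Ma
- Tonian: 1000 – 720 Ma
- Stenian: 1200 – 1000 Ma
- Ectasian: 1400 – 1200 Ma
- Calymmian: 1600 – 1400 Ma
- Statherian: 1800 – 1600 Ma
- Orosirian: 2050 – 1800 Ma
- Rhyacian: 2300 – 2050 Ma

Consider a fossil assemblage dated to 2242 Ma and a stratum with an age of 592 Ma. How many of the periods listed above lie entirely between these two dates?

7

2242 Ma sits inside the Rhyacian (2300–2050) and 592 Ma inside the Ediacaran (635–538.8); neither of those is wholly between the two dates.
The listed periods lying completely between them are Orosirian, Statherian, Calymmian, Ectasian, Stenian, Tonian, Cryogenian — 7 in all.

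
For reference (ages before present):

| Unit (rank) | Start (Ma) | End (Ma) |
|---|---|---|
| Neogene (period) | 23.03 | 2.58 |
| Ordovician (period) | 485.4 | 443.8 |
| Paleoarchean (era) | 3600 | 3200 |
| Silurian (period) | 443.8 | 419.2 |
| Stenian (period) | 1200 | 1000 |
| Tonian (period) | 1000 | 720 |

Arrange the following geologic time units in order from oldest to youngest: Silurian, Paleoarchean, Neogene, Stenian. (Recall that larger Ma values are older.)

Paleoarchean, then Stenian, then Silurian, then Neogene

Read off each span (Ma): Silurian 443.8–419.2; Paleoarchean 3600–3200; Neogene 23.03–2.58; Stenian 1200–1000.
Larger Ma is older, so oldest→youngest is Paleoarchean, Stenian, Silurian, Neogene.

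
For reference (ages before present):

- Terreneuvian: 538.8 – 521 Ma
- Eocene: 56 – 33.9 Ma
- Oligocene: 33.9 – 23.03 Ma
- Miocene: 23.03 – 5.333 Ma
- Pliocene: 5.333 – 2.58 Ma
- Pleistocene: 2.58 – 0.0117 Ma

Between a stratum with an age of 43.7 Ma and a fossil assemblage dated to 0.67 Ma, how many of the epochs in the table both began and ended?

The older date is 43.7 Ma and the younger is 0.67 Ma.
Epochs with start < 43.7 and end > 0.67 Ma: Oligocene (33.9–23.03), Miocene (23.03–5.333), Pliocene (5.333–2.58).
That is 3 complete epochs.

3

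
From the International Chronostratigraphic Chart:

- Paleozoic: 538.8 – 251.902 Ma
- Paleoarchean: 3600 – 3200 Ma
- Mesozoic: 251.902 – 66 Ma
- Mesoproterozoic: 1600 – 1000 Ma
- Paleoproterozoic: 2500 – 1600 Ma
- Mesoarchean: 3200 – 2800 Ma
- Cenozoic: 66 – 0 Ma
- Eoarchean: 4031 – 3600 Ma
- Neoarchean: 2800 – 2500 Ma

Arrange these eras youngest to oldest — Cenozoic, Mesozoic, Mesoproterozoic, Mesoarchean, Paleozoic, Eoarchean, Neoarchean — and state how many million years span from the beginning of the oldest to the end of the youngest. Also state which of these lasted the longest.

Cenozoic → Mesozoic → Paleozoic → Mesoproterozoic → Neoarchean → Mesoarchean → Eoarchean; total span 4031 Myr; longest is Mesoproterozoic

Start ages (Ma): Eoarchean 4031, Mesoarchean 3200, Neoarchean 2800, Mesoproterozoic 1600, Paleozoic 538.8, Mesozoic 251.902, Cenozoic 66.
Ordered youngest to oldest: Cenozoic, Mesozoic, Paleozoic, Mesoproterozoic, Neoarchean, Mesoarchean, Eoarchean.
Span = 4031 − 0 = 4031 Myr.
Durations: Mesoarchean 400, Mesoproterozoic 600, Cenozoic 66, Eoarchean 431, Neoarchean 300, Mesozoic 185.902, Paleozoic 286.898 → longest is Mesoproterozoic (600 Myr).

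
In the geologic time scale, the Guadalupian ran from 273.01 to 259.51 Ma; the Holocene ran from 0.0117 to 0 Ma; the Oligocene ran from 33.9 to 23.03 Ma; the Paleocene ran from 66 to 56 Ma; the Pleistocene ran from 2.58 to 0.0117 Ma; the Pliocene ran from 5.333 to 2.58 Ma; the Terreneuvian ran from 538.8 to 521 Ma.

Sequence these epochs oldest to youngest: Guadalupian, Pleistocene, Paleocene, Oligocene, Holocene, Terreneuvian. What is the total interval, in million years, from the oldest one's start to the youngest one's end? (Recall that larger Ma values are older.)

Start ages (Ma): Terreneuvian 538.8, Guadalupian 273.01, Paleocene 66, Oligocene 33.9, Pleistocene 2.58, Holocene 0.0117.
Ordered oldest to youngest: Terreneuvian, Guadalupian, Paleocene, Oligocene, Pleistocene, Holocene.
Span = 538.8 − 0 = 538.8 Myr.

Terreneuvian, Guadalupian, Paleocene, Oligocene, Pleistocene, Holocene; total span 538.8 Myr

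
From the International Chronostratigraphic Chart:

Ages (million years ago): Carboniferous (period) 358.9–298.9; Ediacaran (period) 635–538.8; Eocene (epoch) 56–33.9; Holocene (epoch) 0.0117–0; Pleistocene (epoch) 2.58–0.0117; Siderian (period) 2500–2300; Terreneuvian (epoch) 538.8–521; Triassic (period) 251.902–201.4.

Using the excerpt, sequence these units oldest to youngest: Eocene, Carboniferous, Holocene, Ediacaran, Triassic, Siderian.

Siderian, Ediacaran, Carboniferous, Triassic, Eocene, Holocene

Sorting by start age (descending Ma, since larger Ma = older): Siderian start 2500, Ediacaran start 635, Carboniferous start 358.9, Triassic start 251.902, Eocene start 56, Holocene start 0.0117.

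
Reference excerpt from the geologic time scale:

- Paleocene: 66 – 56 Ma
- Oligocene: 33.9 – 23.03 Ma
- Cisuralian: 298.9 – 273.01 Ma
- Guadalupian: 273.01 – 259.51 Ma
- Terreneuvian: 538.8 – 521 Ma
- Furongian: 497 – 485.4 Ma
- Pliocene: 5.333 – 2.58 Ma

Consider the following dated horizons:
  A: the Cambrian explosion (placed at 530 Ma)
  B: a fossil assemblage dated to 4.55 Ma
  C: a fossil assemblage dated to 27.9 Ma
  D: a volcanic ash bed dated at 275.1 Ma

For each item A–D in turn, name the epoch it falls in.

Match each age against the start–end ranges in the excerpt: A = 530 Ma → Terreneuvian (538.8–521); B = 4.55 Ma → Pliocene (5.333–2.58); C = 27.9 Ma → Oligocene (33.9–23.03); D = 275.1 Ma → Cisuralian (298.9–273.01).

A — Terreneuvian; B — Pliocene; C — Oligocene; D — Cisuralian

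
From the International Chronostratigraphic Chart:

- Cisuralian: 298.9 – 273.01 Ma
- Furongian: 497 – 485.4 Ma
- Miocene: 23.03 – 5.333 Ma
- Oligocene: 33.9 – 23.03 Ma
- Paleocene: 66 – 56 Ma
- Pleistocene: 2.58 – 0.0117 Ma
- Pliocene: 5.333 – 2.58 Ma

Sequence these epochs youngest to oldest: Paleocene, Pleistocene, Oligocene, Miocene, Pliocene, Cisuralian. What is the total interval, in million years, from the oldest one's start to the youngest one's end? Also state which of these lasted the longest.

Pleistocene, Pliocene, Miocene, Oligocene, Paleocene, Cisuralian; total span 298.8883 Myr; longest is Cisuralian

From the excerpt: Paleocene 66–56; Pleistocene 2.58–0.0117; Oligocene 33.9–23.03; Miocene 23.03–5.333; Pliocene 5.333–2.58; Cisuralian 298.9–273.01 (Ma).
Larger Ma is earlier, so the oldest is Cisuralian and the youngest is Pleistocene; youngest to oldest: Pleistocene, Pliocene, Miocene, Oligocene, Paleocene, Cisuralian.
Oldest start 298.9 minus youngest end 0.0117 gives 298.8883 Myr overall.
Individual lengths (start − end): Pleistocene 2.5683; Cisuralian 25.89; Pliocene 2.753; Miocene 17.697; Oligocene 10.87; Paleocene 10. The largest is Cisuralian at 25.89 Myr.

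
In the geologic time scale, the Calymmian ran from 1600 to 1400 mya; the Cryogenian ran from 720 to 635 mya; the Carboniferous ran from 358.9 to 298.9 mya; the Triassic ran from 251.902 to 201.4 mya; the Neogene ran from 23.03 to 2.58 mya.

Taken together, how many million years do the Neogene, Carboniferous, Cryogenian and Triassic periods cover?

215.952 million years

Duration is start − end for each: (23.03 − 2.58) + (358.9 − 298.9) + (720 − 635) + (251.902 − 201.4).
That is 20.45 + 60 + 85 + 50.502, which totals 215.952 million years.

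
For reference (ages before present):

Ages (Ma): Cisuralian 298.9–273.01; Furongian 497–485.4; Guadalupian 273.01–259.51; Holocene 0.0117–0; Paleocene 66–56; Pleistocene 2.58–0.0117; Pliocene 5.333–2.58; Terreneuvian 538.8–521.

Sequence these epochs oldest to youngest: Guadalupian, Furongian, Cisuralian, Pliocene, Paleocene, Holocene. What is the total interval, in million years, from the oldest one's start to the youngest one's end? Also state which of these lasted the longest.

From the excerpt: Guadalupian 273.01–259.51; Furongian 497–485.4; Cisuralian 298.9–273.01; Pliocene 5.333–2.58; Paleocene 66–56; Holocene 0.0117–0 (Ma).
Larger Ma is earlier, so the oldest is Furongian and the youngest is Holocene; oldest to youngest: Furongian, Cisuralian, Guadalupian, Paleocene, Pliocene, Holocene.
Oldest start 497 minus youngest end 0 gives 497 Myr overall.
Individual lengths (start − end): Pliocene 2.753; Holocene 0.0117; Guadalupian 13.5; Paleocene 10; Furongian 11.6; Cisuralian 25.89. The largest is Cisuralian at 25.89 Myr.

Furongian → Cisuralian → Guadalupian → Paleocene → Pliocene → Holocene; total span 497 Myr; longest is Cisuralian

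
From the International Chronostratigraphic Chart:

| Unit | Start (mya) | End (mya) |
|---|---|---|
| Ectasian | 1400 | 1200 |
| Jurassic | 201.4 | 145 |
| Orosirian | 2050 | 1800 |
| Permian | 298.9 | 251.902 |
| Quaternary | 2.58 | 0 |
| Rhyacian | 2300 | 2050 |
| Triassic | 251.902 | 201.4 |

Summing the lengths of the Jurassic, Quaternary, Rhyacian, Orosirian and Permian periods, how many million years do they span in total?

Each duration: Jurassic = 56.4; Quaternary = 2.58; Rhyacian = 250; Orosirian = 250; Permian = 46.998.
Sum: 56.4 + 2.58 + 250 + 250 + 46.998 = 605.978 Myr.

605.978 million years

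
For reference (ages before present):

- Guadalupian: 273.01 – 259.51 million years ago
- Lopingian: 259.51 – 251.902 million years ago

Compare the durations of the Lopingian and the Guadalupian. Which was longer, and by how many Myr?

Guadalupian, by 5.892 million years

Lopingian: 259.51 − 251.902 = 7.608 Myr.
Guadalupian: 273.01 − 259.51 = 13.5 Myr.
Difference: 13.5 − 7.608 = 5.892 Myr, so the Guadalupian was longer.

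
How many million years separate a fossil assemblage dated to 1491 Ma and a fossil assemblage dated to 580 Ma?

911 million years

1491 − 580 = 911 million years.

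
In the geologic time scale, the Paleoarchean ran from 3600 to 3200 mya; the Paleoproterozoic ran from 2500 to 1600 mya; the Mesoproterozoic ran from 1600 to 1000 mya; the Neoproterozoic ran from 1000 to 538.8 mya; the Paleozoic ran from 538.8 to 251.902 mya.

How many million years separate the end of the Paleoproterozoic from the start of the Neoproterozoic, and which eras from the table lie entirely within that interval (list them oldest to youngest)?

600 million years; Mesoproterozoic

The Paleoproterozoic closes at 1600 Ma and the Neoproterozoic opens at 1000 Ma, so the interval is 1600 − 1000 = 600 Myr.
An era fits inside if it starts at or after 1600 Ma and ends at or before 1000 Ma; oldest first that gives Mesoproterozoic.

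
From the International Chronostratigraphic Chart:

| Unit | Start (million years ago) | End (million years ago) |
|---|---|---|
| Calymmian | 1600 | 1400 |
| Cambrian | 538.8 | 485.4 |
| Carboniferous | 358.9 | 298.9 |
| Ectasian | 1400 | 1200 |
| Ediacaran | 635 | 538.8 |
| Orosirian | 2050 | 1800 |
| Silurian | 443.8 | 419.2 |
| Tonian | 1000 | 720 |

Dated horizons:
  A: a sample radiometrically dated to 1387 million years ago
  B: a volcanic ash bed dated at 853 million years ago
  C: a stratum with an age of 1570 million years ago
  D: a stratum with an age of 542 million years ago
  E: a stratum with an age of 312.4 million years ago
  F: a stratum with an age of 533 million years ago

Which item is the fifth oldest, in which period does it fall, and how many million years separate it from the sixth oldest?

F, in the Cambrian; 220.6 million years to E

Larger Ma means older, so oldest first: C 1570 > A 1387 > B 853 > D 542 > F 533 > E 312.4.
Counting 5 along gives F (533 Ma); the excerpt puts that inside the Cambrian, 538.8–485.4 Ma.
Next in line is E (312.4 Ma), and 533 − 312.4 = 220.6 Myr.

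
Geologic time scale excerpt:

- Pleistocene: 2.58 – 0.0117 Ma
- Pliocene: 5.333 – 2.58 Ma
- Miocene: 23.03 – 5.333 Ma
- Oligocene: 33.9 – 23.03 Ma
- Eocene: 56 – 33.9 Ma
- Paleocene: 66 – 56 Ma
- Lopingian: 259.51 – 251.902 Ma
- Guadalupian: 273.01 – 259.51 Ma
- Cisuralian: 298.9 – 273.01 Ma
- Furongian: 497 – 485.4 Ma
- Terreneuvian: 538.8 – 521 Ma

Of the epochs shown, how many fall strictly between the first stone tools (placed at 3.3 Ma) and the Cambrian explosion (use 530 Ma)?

530 Ma sits inside the Terreneuvian (538.8–521) and 3.3 Ma inside the Pliocene (5.333–2.58); neither of those is wholly between the two dates.
The listed epochs lying completely between them are Furongian, Cisuralian, Guadalupian, Lopingian, Paleocene, Eocene, Oligocene, Miocene — 8 in all.

8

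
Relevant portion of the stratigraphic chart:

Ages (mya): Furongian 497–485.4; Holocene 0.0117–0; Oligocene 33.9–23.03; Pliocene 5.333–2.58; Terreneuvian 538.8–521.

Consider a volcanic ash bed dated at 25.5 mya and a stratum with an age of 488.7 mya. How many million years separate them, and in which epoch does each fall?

Elapsed time: 488.7 − 25.5 = 463.2 Myr.
25.5 Ma lies within 33.9–23.03 Ma: Oligocene.
488.7 Ma lies within 497–485.4 Ma: Furongian.

463.2 million years apart; the first in the Oligocene, the second in the Furongian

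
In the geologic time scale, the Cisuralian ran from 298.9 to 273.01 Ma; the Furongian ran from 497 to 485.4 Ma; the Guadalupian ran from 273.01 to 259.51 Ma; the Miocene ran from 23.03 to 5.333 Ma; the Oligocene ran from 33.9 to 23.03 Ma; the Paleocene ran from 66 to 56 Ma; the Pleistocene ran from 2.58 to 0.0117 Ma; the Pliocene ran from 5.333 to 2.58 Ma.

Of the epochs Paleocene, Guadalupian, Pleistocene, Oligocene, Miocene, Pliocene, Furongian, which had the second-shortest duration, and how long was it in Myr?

Pliocene, 2.753 million years

Start − end for each: Paleocene 66 − 56 = 10; Guadalupian 273.01 − 259.51 = 13.5; Pleistocene 2.58 − 0.0117 = 2.5683; Oligocene 33.9 − 23.03 = 10.87; Miocene 23.03 − 5.333 = 17.697; Pliocene 5.333 − 2.58 = 2.753; Furongian 497 − 485.4 = 11.6.
Ranking these from shortest: Pleistocene < Pliocene < Paleocene < Oligocene < Furongian < Guadalupian < Miocene.
Position 2 in that ranking is Pliocene, which lasted 2.753 Myr.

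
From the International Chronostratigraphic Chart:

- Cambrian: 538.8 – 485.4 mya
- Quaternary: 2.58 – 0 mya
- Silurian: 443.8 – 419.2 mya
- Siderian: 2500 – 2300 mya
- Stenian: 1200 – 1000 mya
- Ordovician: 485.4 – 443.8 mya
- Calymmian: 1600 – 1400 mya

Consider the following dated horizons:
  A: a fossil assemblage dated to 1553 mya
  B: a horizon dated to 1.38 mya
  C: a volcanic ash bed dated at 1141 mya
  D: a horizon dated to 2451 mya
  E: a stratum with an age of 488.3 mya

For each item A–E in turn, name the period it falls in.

A — Calymmian; B — Quaternary; C — Stenian; D — Siderian; E — Cambrian

A: 1553 Ma lies in 1600–1400 Ma, so Calymmian.
B: 1.38 Ma lies in 2.58–0 Ma, so Quaternary.
C: 1141 Ma lies in 1200–1000 Ma, so Stenian.
D: 2451 Ma lies in 2500–2300 Ma, so Siderian.
E: 488.3 Ma lies in 538.8–485.4 Ma, so Cambrian.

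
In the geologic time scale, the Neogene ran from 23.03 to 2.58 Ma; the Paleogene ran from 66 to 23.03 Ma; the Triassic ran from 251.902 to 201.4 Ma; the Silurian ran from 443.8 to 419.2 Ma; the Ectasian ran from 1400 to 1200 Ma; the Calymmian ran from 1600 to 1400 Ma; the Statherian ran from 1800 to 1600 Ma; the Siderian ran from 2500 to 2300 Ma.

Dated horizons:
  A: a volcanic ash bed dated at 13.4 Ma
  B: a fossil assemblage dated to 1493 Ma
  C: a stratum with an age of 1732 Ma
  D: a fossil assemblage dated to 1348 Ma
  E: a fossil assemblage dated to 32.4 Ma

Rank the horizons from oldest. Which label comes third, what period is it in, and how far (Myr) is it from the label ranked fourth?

Larger Ma means older, so oldest first: C 1732 > B 1493 > D 1348 > E 32.4 > A 13.4.
Counting 3 along gives D (1348 Ma); the excerpt puts that inside the Ectasian, 1400–1200 Ma.
Next in line is E (32.4 Ma), and 1348 − 32.4 = 1315.6 Myr.

D, in the Ectasian; 1315.6 million years to E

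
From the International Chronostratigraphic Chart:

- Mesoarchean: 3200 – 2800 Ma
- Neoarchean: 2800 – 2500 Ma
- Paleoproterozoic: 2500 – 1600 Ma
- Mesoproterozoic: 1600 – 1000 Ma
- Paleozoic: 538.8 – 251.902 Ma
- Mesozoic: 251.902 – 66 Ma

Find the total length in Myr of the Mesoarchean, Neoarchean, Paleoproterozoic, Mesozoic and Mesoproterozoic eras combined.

Duration is start − end for each: (3200 − 2800) + (2800 − 2500) + (2500 − 1600) + (251.902 − 66) + (1600 − 1000).
That is 400 + 300 + 900 + 185.902 + 600, which totals 2385.902 million years.

2385.902 million years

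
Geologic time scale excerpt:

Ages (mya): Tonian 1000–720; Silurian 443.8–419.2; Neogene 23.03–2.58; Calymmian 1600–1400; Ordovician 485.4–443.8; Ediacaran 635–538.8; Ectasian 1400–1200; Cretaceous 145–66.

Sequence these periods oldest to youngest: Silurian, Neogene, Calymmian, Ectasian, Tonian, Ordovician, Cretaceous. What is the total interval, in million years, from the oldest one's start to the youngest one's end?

Calymmian, Ectasian, Tonian, Ordovician, Silurian, Cretaceous, Neogene; total span 1597.42 Myr

From the excerpt: Silurian 443.8–419.2; Neogene 23.03–2.58; Calymmian 1600–1400; Ectasian 1400–1200; Tonian 1000–720; Ordovician 485.4–443.8; Cretaceous 145–66 (Ma).
Larger Ma is earlier, so the oldest is Calymmian and the youngest is Neogene; oldest to youngest: Calymmian, Ectasian, Tonian, Ordovician, Silurian, Cretaceous, Neogene.
Oldest start 1600 minus youngest end 2.58 gives 1597.42 Myr overall.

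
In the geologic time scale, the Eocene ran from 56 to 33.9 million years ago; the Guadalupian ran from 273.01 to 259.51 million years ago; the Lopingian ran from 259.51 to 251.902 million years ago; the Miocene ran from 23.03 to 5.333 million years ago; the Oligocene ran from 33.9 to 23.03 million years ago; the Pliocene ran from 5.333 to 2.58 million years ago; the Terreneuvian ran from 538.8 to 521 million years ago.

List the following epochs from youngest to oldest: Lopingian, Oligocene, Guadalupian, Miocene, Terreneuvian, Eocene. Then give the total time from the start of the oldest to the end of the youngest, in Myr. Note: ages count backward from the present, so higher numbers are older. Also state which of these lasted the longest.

From the excerpt: Lopingian 259.51–251.902; Oligocene 33.9–23.03; Guadalupian 273.01–259.51; Miocene 23.03–5.333; Terreneuvian 538.8–521; Eocene 56–33.9 (Ma).
Larger Ma is earlier, so the oldest is Terreneuvian and the youngest is Miocene; youngest to oldest: Miocene, Oligocene, Eocene, Lopingian, Guadalupian, Terreneuvian.
Oldest start 538.8 minus youngest end 5.333 gives 533.467 Myr overall.
Individual lengths (start − end): Miocene 17.697; Oligocene 10.87; Lopingian 7.608; Eocene 22.1; Guadalupian 13.5; Terreneuvian 17.8. The largest is Eocene at 22.1 Myr.

Miocene, Oligocene, Eocene, Lopingian, Guadalupian, Terreneuvian; total span 533.467 Myr; longest is Eocene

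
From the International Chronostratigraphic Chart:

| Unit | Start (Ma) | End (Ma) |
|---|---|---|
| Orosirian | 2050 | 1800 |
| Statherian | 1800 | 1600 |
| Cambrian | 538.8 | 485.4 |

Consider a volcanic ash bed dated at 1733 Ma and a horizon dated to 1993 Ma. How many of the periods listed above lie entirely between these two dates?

Checking each listed span, none has both start < 1993 Ma and end > 1733 Ma — every period straddles one of the two dates or lies outside them — so the count is 0.

0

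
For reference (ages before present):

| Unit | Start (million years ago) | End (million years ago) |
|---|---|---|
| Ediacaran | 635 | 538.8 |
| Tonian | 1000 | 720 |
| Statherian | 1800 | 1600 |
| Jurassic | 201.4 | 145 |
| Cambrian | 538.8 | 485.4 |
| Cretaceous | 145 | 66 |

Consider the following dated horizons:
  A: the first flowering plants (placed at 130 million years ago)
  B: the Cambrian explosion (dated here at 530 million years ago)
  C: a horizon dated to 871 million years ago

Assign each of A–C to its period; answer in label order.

Match each age against the start–end ranges in the excerpt: A = 130 Ma → Cretaceous (145–66); B = 530 Ma → Cambrian (538.8–485.4); C = 871 Ma → Tonian (1000–720).

A — Cretaceous; B — Cambrian; C — Tonian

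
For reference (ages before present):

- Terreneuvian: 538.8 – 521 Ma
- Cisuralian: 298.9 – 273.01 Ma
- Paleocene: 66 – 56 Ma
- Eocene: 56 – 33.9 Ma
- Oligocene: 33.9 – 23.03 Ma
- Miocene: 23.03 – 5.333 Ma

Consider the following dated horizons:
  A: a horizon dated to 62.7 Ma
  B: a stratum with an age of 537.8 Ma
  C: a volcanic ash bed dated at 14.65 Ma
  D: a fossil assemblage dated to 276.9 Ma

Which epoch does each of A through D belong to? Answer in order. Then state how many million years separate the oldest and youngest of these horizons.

A: 62.7 Ma lies in 66–56 Ma, so Paleocene.
B: 537.8 Ma lies in 538.8–521 Ma, so Terreneuvian.
C: 14.65 Ma lies in 23.03–5.333 Ma, so Miocene.
D: 276.9 Ma lies in 298.9–273.01 Ma, so Cisuralian.
Oldest = 537.8 Ma, youngest = 14.65 Ma → span 523.15 Myr.

A — Paleocene; B — Terreneuvian; C — Miocene; D — Cisuralian; span 523.15 million years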